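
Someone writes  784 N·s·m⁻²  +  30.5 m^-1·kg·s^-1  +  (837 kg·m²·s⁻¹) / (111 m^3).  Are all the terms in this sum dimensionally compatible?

In SI base units:
  784 N·s·m⁻²:  N·s·m⁻² = kg·m·s⁻²·s·m⁻² = kg·m⁻¹·s⁻¹
  30.5 m^-1·kg·s^-1:  kg·m⁻¹·s⁻¹
  (837 kg·m²·s⁻¹) / (111 m^3):  [kg·m²·s⁻¹] / [m³] = kg·m⁻¹·s⁻¹
Every term reduces to kg·m⁻¹·s⁻¹.

Yes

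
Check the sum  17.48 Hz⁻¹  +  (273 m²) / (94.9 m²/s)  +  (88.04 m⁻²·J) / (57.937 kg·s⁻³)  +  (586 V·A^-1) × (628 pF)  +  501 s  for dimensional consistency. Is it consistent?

Expand each in SI base units:
  17.48 Hz⁻¹:  Hz⁻¹ = (s⁻¹)⁻¹ = s
  (273 m²) / (94.9 m²/s):  [m²] / [m²·s⁻¹] = s
  (88.04 m⁻²·J) / (57.937 kg·s⁻³):  [kg·s⁻²] / [kg·s⁻³] = s
  (586 V·A^-1) × (628 pF):  [kg·m²·s⁻³·A⁻²] · [kg⁻¹·m⁻²·s⁴·A²] = s
  501 s:  s
Every term reduces to s.

Yes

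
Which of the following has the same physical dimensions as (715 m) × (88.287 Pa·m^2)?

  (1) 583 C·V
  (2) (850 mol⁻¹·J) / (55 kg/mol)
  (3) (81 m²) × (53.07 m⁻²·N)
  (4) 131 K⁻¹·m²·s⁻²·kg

(1)

Reference: [m] · [kg·m·s⁻²] = kg·m²·s⁻².
Each option:
  (1) C·V = s·A·J·C⁻¹ = kg·m²·s⁻²  ← same
  (2) [kg·m²·s⁻²·mol⁻¹] / [kg·mol⁻¹] = m²·s⁻²
  (3) [m²] · [kg·m⁻¹·s⁻²] = kg·m·s⁻²
  (4) kg·m²·s⁻²·K⁻¹
Only (1) matches kg·m²·s⁻².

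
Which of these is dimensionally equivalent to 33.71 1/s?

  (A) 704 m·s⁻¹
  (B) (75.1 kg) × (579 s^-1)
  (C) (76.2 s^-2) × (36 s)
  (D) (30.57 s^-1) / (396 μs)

Reference: s⁻¹.
Each option:
  (A) m·s⁻¹
  (B) [kg] · [s⁻¹] = kg·s⁻¹
  (C) [s⁻²] · [s] = s⁻¹  ← same
  (D) [s⁻¹] / [s] = s⁻²
Only (C) matches s⁻¹.

(C)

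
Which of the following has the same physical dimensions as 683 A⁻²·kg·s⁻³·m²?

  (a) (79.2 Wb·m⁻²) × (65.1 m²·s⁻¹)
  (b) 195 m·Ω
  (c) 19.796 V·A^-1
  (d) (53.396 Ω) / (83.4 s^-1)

(c)

Reference: kg·m²·s⁻³·A⁻².
Each option:
  (a) [kg·s⁻²·A⁻¹] · [m²·s⁻¹] = kg·m²·s⁻³·A⁻¹
  (b) Ω·m = V·A⁻¹·m = kg·m³·s⁻³·A⁻²
  (c) V·A⁻¹ = J·C⁻¹·A⁻¹ = kg·m²·s⁻³·A⁻²  ← same
  (d) [kg·m²·s⁻³·A⁻²] / [s⁻¹] = kg·m²·s⁻²·A⁻²
Only (c) matches kg·m²·s⁻³·A⁻².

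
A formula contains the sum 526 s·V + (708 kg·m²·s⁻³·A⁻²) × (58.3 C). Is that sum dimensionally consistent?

Yes

Expand each in SI base units:
  526 s·V:  V·s = J·C⁻¹·s = kg·m²·s⁻²·A⁻¹
  (708 kg·m²·s⁻³·A⁻²) × (58.3 C):  [kg·m²·s⁻³·A⁻²] · [s·A] = kg·m²·s⁻²·A⁻¹
Both are kg·m²·s⁻²·A⁻¹, so they have the same dimensions and can be added.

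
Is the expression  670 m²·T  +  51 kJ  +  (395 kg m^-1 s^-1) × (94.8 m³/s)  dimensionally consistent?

No

Dimensions:
  670 m²·T:  T·m² = Wb·m⁻²·m² = kg·m²·s⁻²·A⁻¹
  51 kJ:  J = N·m = kg·m²·s⁻²
  (395 kg m^-1 s^-1) × (94.8 m³/s):  [kg·m⁻¹·s⁻¹] · [m³·s⁻¹] = kg·m²·s⁻²
The terms do not share a single dimension (kg·m²·s⁻² vs kg·m²·s⁻²·A⁻¹).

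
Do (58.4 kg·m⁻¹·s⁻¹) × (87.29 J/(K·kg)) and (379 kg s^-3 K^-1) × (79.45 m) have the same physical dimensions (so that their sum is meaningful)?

Reduce each to base SI dimensions:
  (58.4 kg·m⁻¹·s⁻¹) × (87.29 J/(K·kg)):  [kg·m⁻¹·s⁻¹] · [m²·s⁻²·K⁻¹] = kg·m·s⁻³·K⁻¹
  (379 kg s^-3 K^-1) × (79.45 m):  [kg·s⁻³·K⁻¹] · [m] = kg·m·s⁻³·K⁻¹
Both are kg·m·s⁻³·K⁻¹, so they have the same dimensions and can be added.

Yes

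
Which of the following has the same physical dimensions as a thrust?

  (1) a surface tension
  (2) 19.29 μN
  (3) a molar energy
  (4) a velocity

(2)

Reference: [thrust] = kg·m·s⁻².
Each option:
  (1) [surface tension] = kg·s⁻²
  (2) N = kg·m·s⁻²  ← same
  (3) [molar energy] = kg·m²·s⁻²·mol⁻¹
  (4) [velocity] = m·s⁻¹
Only (2) matches kg·m·s⁻².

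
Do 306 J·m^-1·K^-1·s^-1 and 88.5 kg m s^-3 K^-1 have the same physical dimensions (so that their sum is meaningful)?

Yes

Dimensions:
  306 J·m^-1·K^-1·s^-1:  J·s⁻¹·m⁻¹·K⁻¹ = N·m·s⁻¹·m⁻¹·K⁻¹ = kg·m·s⁻³·K⁻¹
  88.5 kg m s^-3 K^-1:  kg·m·s⁻³·K⁻¹
Both are kg·m·s⁻³·K⁻¹, so they have the same dimensions and can be added.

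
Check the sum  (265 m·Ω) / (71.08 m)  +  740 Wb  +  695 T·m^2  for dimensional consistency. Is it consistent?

No

Reduce each to base SI dimensions:
  (265 m·Ω) / (71.08 m):  [kg·m³·s⁻³·A⁻²] / [m] = kg·m²·s⁻³·A⁻²
  740 Wb:  Wb = V·s = kg·m²·s⁻²·A⁻¹
  695 T·m^2:  T·m² = Wb·m⁻²·m² = kg·m²·s⁻²·A⁻¹
The terms do not share a single dimension (kg·m²·s⁻²·A⁻¹ vs kg·m²·s⁻³·A⁻²).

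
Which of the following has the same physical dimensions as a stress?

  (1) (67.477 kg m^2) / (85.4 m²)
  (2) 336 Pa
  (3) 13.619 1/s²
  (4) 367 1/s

(2)

Reference: [stress] = kg·m⁻¹·s⁻².
Each option:
  (1) [kg·m²] / [m²] = kg
  (2) Pa = N·m⁻² = kg·m⁻¹·s⁻²  ← same
  (3) s⁻²
  (4) s⁻¹
Only (2) matches kg·m⁻¹·s⁻².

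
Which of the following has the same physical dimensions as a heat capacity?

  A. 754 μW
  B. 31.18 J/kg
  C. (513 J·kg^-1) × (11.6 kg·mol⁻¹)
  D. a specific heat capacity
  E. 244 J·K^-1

E.

Reference: [heat capacity] = kg·m²·s⁻²·K⁻¹.
Each option:
  A. W = J·s⁻¹ = kg·m²·s⁻³
  B. J·kg⁻¹ = N·m·kg⁻¹ = m²·s⁻²
  C. [m²·s⁻²] · [kg·mol⁻¹] = kg·m²·s⁻²·mol⁻¹
  D. [specific heat capacity] = m²·s⁻²·K⁻¹
  E. J·K⁻¹ = N·m·K⁻¹ = kg·m²·s⁻²·K⁻¹  ← same
Only E. matches kg·m²·s⁻²·K⁻¹.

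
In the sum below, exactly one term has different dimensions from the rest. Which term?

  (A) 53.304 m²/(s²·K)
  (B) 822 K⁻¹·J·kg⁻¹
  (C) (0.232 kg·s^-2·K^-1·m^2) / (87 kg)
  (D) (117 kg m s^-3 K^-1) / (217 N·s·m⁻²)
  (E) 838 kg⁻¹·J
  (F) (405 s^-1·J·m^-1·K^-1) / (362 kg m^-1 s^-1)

(E)

Dimensions:
  (A) m²·s⁻²·K⁻¹
  (B) J·kg⁻¹·K⁻¹ = N·m·kg⁻¹·K⁻¹ = m²·s⁻²·K⁻¹
  (C) [kg·m²·s⁻²·K⁻¹] / [kg] = m²·s⁻²·K⁻¹
  (D) [kg·m·s⁻³·K⁻¹] / [kg·m⁻¹·s⁻¹] = m²·s⁻²·K⁻¹
  (E) J·kg⁻¹ = N·m·kg⁻¹ = m²·s⁻²
  (F) [kg·m·s⁻³·K⁻¹] / [kg·m⁻¹·s⁻¹] = m²·s⁻²·K⁻¹
All reduce to m²·s⁻²·K⁻¹ except (E), which is m²·s⁻².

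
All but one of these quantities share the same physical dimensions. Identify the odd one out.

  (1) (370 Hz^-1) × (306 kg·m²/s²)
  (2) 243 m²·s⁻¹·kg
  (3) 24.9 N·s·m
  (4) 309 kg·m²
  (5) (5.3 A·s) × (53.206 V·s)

Reduce each to base SI dimensions:
  (1) [s] · [kg·m²·s⁻²] = kg·m²·s⁻¹
  (2) kg·m²·s⁻¹
  (3) N·m·s = kg·m·s⁻²·m·s = kg·m²·s⁻¹
  (4) kg·m²
  (5) [s·A] · [kg·m²·s⁻²·A⁻¹] = kg·m²·s⁻¹
All reduce to kg·m²·s⁻¹ except (4), which is kg·m².

(4)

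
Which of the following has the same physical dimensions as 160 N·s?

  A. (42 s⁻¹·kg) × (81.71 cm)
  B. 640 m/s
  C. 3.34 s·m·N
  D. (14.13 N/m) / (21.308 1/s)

Reference: N·s = kg·m·s⁻²·s = kg·m·s⁻¹.
Each option:
  A. [kg·s⁻¹] · [m] = kg·m·s⁻¹  ← same
  B. m·s⁻¹
  C. N·m·s = kg·m·s⁻²·m·s = kg·m²·s⁻¹
  D. [kg·s⁻²] / [s⁻¹] = kg·s⁻¹
Only A. matches kg·m·s⁻¹.

A.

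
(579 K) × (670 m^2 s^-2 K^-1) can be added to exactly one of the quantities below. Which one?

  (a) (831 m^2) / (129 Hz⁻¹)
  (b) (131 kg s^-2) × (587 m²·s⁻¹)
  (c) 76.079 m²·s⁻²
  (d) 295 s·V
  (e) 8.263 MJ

(c)

Reference: [K] · [m²·s⁻²·K⁻¹] = m²·s⁻².
Each option:
  (a) [m²] / [s] = m²·s⁻¹
  (b) [kg·s⁻²] · [m²·s⁻¹] = kg·m²·s⁻³
  (c) m²·s⁻²  ← same
  (d) V·s = J·C⁻¹·s = kg·m²·s⁻²·A⁻¹
  (e) J = N·m = kg·m²·s⁻²
Only (c) matches m²·s⁻².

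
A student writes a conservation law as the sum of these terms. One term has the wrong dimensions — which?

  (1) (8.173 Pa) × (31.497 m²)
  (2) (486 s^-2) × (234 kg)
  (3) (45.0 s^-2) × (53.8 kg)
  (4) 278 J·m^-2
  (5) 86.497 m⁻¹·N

(1)

Expand each in SI base units:
  (1) [kg·m⁻¹·s⁻²] · [m²] = kg·m·s⁻²
  (2) [s⁻²] · [kg] = kg·s⁻²
  (3) [s⁻²] · [kg] = kg·s⁻²
  (4) J·m⁻² = N·m·m⁻² = kg·s⁻²
  (5) N·m⁻¹ = kg·m·s⁻²·m⁻¹ = kg·s⁻²
All reduce to kg·s⁻² except (1), which is kg·m·s⁻².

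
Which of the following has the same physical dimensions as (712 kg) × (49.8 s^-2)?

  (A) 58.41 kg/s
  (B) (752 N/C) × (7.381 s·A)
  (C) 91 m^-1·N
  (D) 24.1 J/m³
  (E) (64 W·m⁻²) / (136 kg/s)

(C)

Reference: [kg] · [s⁻²] = kg·s⁻².
Each option:
  (A) kg·s⁻¹
  (B) [kg·m·s⁻³·A⁻¹] · [s·A] = kg·m·s⁻²
  (C) N·m⁻¹ = kg·m·s⁻²·m⁻¹ = kg·s⁻²  ← same
  (D) J·m⁻³ = N·m·m⁻³ = kg·m⁻¹·s⁻²
  (E) [kg·s⁻³] / [kg·s⁻¹] = s⁻²
Only (C) matches kg·s⁻².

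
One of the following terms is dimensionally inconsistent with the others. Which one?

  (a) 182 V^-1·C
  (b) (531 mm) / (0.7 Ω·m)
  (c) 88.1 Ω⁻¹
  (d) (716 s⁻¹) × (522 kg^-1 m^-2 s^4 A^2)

In SI base units:
  (a) C·V⁻¹ = s·A·(J·C⁻¹)⁻¹ = kg⁻¹·m⁻²·s⁴·A²
  (b) [m] / [kg·m³·s⁻³·A⁻²] = kg⁻¹·m⁻²·s³·A²
  (c) Ω⁻¹ = (V·A⁻¹)⁻¹ = kg⁻¹·m⁻²·s³·A²
  (d) [s⁻¹] · [kg⁻¹·m⁻²·s⁴·A²] = kg⁻¹·m⁻²·s³·A²
All reduce to kg⁻¹·m⁻²·s³·A² except (a), which is kg⁻¹·m⁻²·s⁴·A².

(a)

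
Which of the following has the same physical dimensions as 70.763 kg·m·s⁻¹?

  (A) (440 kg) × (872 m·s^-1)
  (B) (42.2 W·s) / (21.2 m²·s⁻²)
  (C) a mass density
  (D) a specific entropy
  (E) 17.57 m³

Reference: kg·m·s⁻¹.
Each option:
  (A) [kg] · [m·s⁻¹] = kg·m·s⁻¹  ← same
  (B) [kg·m²·s⁻²] / [m²·s⁻²] = kg
  (C) [mass density] = kg·m⁻³
  (D) [specific entropy] = m²·s⁻²·K⁻¹
  (E) m³
Only (A) matches kg·m·s⁻¹.

(A)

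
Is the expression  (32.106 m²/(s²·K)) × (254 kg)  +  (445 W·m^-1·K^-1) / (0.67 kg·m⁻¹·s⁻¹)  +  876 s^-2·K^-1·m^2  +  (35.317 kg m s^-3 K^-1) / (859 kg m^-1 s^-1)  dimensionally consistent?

No

Expand each in SI base units:
  (32.106 m²/(s²·K)) × (254 kg):  [m²·s⁻²·K⁻¹] · [kg] = kg·m²·s⁻²·K⁻¹
  (445 W·m^-1·K^-1) / (0.67 kg·m⁻¹·s⁻¹):  [kg·m·s⁻³·K⁻¹] / [kg·m⁻¹·s⁻¹] = m²·s⁻²·K⁻¹
  876 s^-2·K^-1·m^2:  m²·s⁻²·K⁻¹
  (35.317 kg m s^-3 K^-1) / (859 kg m^-1 s^-1):  [kg·m·s⁻³·K⁻¹] / [kg·m⁻¹·s⁻¹] = m²·s⁻²·K⁻¹
The terms do not share a single dimension (kg·m²·s⁻²·K⁻¹ vs m²·s⁻²·K⁻¹).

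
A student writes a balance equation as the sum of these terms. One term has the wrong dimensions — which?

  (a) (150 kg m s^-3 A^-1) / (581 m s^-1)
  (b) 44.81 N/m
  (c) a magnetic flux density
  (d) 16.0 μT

Work out the base dimensions of each:
  (a) [kg·m·s⁻³·A⁻¹] / [m·s⁻¹] = kg·s⁻²·A⁻¹
  (b) N·m⁻¹ = kg·m·s⁻²·m⁻¹ = kg·s⁻²
  (c) [magnetic flux density] = kg·s⁻²·A⁻¹
  (d) T = Wb·m⁻² = kg·s⁻²·A⁻¹
All reduce to kg·s⁻²·A⁻¹ except (b), which is kg·s⁻².

(b)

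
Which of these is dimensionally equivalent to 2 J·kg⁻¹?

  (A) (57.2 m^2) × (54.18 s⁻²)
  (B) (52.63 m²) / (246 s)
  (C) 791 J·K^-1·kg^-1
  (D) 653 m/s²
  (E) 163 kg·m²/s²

(A)

Reference: J·kg⁻¹ = N·m·kg⁻¹ = m²·s⁻².
Each option:
  (A) [m²] · [s⁻²] = m²·s⁻²  ← same
  (B) [m²] / [s] = m²·s⁻¹
  (C) J·kg⁻¹·K⁻¹ = N·m·kg⁻¹·K⁻¹ = m²·s⁻²·K⁻¹
  (D) m·s⁻²
  (E) kg·m²·s⁻²
Only (A) matches m²·s⁻².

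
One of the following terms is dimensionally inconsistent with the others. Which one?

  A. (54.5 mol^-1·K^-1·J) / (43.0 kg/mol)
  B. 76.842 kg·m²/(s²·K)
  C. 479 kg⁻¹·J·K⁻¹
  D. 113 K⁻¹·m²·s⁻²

Reduce each to base SI dimensions:
  A. [kg·m²·s⁻²·K⁻¹·mol⁻¹] / [kg·mol⁻¹] = m²·s⁻²·K⁻¹
  B. kg·m²·s⁻²·K⁻¹
  C. J·kg⁻¹·K⁻¹ = N·m·kg⁻¹·K⁻¹ = m²·s⁻²·K⁻¹
  D. m²·s⁻²·K⁻¹
All reduce to m²·s⁻²·K⁻¹ except B., which is kg·m²·s⁻²·K⁻¹.

B.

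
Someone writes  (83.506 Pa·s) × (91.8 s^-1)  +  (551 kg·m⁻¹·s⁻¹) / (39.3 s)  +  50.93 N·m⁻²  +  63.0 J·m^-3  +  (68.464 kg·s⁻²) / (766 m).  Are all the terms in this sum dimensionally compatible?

Yes

Expand each in SI base units:
  (83.506 Pa·s) × (91.8 s^-1):  [kg·m⁻¹·s⁻¹] · [s⁻¹] = kg·m⁻¹·s⁻²
  (551 kg·m⁻¹·s⁻¹) / (39.3 s):  [kg·m⁻¹·s⁻¹] / [s] = kg·m⁻¹·s⁻²
  50.93 N·m⁻²:  N·m⁻² = kg·m·s⁻²·m⁻² = kg·m⁻¹·s⁻²
  63.0 J·m^-3:  J·m⁻³ = N·m·m⁻³ = kg·m⁻¹·s⁻²
  (68.464 kg·s⁻²) / (766 m):  [kg·s⁻²] / [m] = kg·m⁻¹·s⁻²
Every term reduces to kg·m⁻¹·s⁻².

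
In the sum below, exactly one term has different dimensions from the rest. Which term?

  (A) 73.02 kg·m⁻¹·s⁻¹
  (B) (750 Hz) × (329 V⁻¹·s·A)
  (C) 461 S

(A)

Expand each in SI base units:
  (A) kg·m⁻¹·s⁻¹
  (B) [s⁻¹] · [kg⁻¹·m⁻²·s⁴·A²] = kg⁻¹·m⁻²·s³·A²
  (C) S = Ω⁻¹ = kg⁻¹·m⁻²·s³·A²
All reduce to kg⁻¹·m⁻²·s³·A² except (A), which is kg·m⁻¹·s⁻¹.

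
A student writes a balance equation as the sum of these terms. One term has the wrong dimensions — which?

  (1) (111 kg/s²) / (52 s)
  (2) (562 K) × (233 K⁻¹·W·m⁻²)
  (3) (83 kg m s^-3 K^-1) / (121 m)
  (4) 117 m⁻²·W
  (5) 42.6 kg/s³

Work out the base dimensions of each:
  (1) [kg·s⁻²] / [s] = kg·s⁻³
  (2) [K] · [kg·s⁻³·K⁻¹] = kg·s⁻³
  (3) [kg·m·s⁻³·K⁻¹] / [m] = kg·s⁻³·K⁻¹
  (4) W·m⁻² = J·s⁻¹·m⁻² = kg·s⁻³
  (5) kg·s⁻³
All reduce to kg·s⁻³ except (3), which is kg·s⁻³·K⁻¹.

(3)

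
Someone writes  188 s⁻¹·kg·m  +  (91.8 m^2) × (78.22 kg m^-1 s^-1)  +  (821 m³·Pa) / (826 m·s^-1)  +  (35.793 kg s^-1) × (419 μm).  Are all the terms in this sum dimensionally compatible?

Yes

Expand each in SI base units:
  188 s⁻¹·kg·m:  kg·m·s⁻¹
  (91.8 m^2) × (78.22 kg m^-1 s^-1):  [m²] · [kg·m⁻¹·s⁻¹] = kg·m·s⁻¹
  (821 m³·Pa) / (826 m·s^-1):  [kg·m²·s⁻²] / [m·s⁻¹] = kg·m·s⁻¹
  (35.793 kg s^-1) × (419 μm):  [kg·s⁻¹] · [m] = kg·m·s⁻¹
Every term reduces to kg·m·s⁻¹.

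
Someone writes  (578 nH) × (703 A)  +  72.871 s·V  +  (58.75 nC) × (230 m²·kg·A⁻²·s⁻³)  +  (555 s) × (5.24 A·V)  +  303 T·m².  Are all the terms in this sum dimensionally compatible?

Expand each in SI base units:
  (578 nH) × (703 A):  [kg·m²·s⁻²·A⁻²] · [A] = kg·m²·s⁻²·A⁻¹
  72.871 s·V:  V·s = J·C⁻¹·s = kg·m²·s⁻²·A⁻¹
  (58.75 nC) × (230 m²·kg·A⁻²·s⁻³):  [s·A] · [kg·m²·s⁻³·A⁻²] = kg·m²·s⁻²·A⁻¹
  (555 s) × (5.24 A·V):  [s] · [kg·m²·s⁻³] = kg·m²·s⁻²
  303 T·m²:  T·m² = Wb·m⁻²·m² = kg·m²·s⁻²·A⁻¹
The terms do not share a single dimension (kg·m²·s⁻² vs kg·m²·s⁻²·A⁻¹).

No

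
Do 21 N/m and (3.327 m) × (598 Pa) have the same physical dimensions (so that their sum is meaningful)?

In SI base units:
  21 N/m:  N·m⁻¹ = kg·m·s⁻²·m⁻¹ = kg·s⁻²
  (3.327 m) × (598 Pa):  [m] · [kg·m⁻¹·s⁻²] = kg·s⁻²
Both are kg·s⁻², so they have the same dimensions and can be added.

Yes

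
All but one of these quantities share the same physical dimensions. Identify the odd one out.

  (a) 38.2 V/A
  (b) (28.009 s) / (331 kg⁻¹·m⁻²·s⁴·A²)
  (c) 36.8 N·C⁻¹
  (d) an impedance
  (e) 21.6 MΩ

(c)

Work out the base dimensions of each:
  (a) V·A⁻¹ = J·C⁻¹·A⁻¹ = kg·m²·s⁻³·A⁻²
  (b) [s] / [kg⁻¹·m⁻²·s⁴·A²] = kg·m²·s⁻³·A⁻²
  (c) N·C⁻¹ = kg·m·s⁻²·(s·A)⁻¹ = kg·m·s⁻³·A⁻¹
  (d) [impedance] = kg·m²·s⁻³·A⁻²
  (e) Ω = V·A⁻¹ = kg·m²·s⁻³·A⁻²
All reduce to kg·m²·s⁻³·A⁻² except (c), which is kg·m·s⁻³·A⁻¹.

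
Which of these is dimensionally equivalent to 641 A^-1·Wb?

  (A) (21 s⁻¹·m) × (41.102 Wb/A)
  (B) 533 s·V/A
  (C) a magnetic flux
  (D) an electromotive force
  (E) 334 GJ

(B)

Reference: Wb·A⁻¹ = V·s·A⁻¹ = kg·m²·s⁻²·A⁻².
Each option:
  (A) [m·s⁻¹] · [kg·m²·s⁻²·A⁻²] = kg·m³·s⁻³·A⁻²
  (B) V·s·A⁻¹ = J·C⁻¹·s·A⁻¹ = kg·m²·s⁻²·A⁻²  ← same
  (C) [magnetic flux] = kg·m²·s⁻²·A⁻¹
  (D) [electromotive force] = kg·m²·s⁻³·A⁻¹
  (E) J = N·m = kg·m²·s⁻²
Only (B) matches kg·m²·s⁻²·A⁻².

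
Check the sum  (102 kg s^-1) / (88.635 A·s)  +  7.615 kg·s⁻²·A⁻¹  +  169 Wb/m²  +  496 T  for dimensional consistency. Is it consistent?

Yes

In SI base units:
  (102 kg s^-1) / (88.635 A·s):  [kg·s⁻¹] / [s·A] = kg·s⁻²·A⁻¹
  7.615 kg·s⁻²·A⁻¹:  kg·s⁻²·A⁻¹
  169 Wb/m²:  Wb·m⁻² = V·s·m⁻² = kg·s⁻²·A⁻¹
  496 T:  T = Wb·m⁻² = kg·s⁻²·A⁻¹
Every term reduces to kg·s⁻²·A⁻¹.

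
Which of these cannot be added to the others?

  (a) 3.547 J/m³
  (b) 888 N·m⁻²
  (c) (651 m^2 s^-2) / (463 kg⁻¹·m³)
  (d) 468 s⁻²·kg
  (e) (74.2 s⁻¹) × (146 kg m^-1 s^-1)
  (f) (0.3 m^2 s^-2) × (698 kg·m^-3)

Reduce each to base SI dimensions:
  (a) J·m⁻³ = N·m·m⁻³ = kg·m⁻¹·s⁻²
  (b) N·m⁻² = kg·m·s⁻²·m⁻² = kg·m⁻¹·s⁻²
  (c) [m²·s⁻²] / [kg⁻¹·m³] = kg·m⁻¹·s⁻²
  (d) kg·s⁻²
  (e) [s⁻¹] · [kg·m⁻¹·s⁻¹] = kg·m⁻¹·s⁻²
  (f) [m²·s⁻²] · [kg·m⁻³] = kg·m⁻¹·s⁻²
All reduce to kg·m⁻¹·s⁻² except (d), which is kg·s⁻².

(d)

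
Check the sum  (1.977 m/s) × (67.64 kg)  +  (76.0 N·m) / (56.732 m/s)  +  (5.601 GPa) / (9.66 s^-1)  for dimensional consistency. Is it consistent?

No

Reduce each to base SI dimensions:
  (1.977 m/s) × (67.64 kg):  [m·s⁻¹] · [kg] = kg·m·s⁻¹
  (76.0 N·m) / (56.732 m/s):  [kg·m²·s⁻²] / [m·s⁻¹] = kg·m·s⁻¹
  (5.601 GPa) / (9.66 s^-1):  [kg·m⁻¹·s⁻²] / [s⁻¹] = kg·m⁻¹·s⁻¹
The terms do not share a single dimension (kg·m·s⁻¹ vs kg·m⁻¹·s⁻¹).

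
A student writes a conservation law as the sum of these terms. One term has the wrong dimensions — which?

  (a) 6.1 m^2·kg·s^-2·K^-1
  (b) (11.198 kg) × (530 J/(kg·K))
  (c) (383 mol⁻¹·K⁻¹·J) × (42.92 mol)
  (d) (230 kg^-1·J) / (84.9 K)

(d)

Expand each in SI base units:
  (a) kg·m²·s⁻²·K⁻¹
  (b) [kg] · [m²·s⁻²·K⁻¹] = kg·m²·s⁻²·K⁻¹
  (c) [kg·m²·s⁻²·K⁻¹·mol⁻¹] · [mol] = kg·m²·s⁻²·K⁻¹
  (d) [m²·s⁻²] / [K] = m²·s⁻²·K⁻¹
All reduce to kg·m²·s⁻²·K⁻¹ except (d), which is m²·s⁻²·K⁻¹.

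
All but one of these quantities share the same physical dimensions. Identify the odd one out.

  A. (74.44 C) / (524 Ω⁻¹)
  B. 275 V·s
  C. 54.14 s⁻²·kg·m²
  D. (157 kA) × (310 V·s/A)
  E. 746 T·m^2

Reduce each to base SI dimensions:
  A. [s·A] / [kg⁻¹·m⁻²·s³·A²] = kg·m²·s⁻²·A⁻¹
  B. V·s = J·C⁻¹·s = kg·m²·s⁻²·A⁻¹
  C. kg·m²·s⁻²
  D. [A] · [kg·m²·s⁻²·A⁻²] = kg·m²·s⁻²·A⁻¹
  E. T·m² = Wb·m⁻²·m² = kg·m²·s⁻²·A⁻¹
All reduce to kg·m²·s⁻²·A⁻¹ except C., which is kg·m²·s⁻².

C.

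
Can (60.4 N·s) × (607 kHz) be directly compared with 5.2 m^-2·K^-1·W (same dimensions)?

No

Reduce each to base SI dimensions:
  (60.4 N·s) × (607 kHz):  [kg·m·s⁻¹] · [s⁻¹] = kg·m·s⁻²
  5.2 m^-2·K^-1·W:  W·m⁻²·K⁻¹ = J·s⁻¹·m⁻²·K⁻¹ = kg·s⁻³·K⁻¹
kg·m·s⁻² ≠ kg·s⁻³·K⁻¹, so they cannot be added.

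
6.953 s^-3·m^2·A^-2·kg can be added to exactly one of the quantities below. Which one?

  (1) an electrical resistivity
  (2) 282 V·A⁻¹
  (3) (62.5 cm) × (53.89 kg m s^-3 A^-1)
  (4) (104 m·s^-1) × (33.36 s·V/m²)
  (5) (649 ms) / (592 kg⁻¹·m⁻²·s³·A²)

Reference: kg·m²·s⁻³·A⁻².
Each option:
  (1) [electrical resistivity] = kg·m³·s⁻³·A⁻²
  (2) V·A⁻¹ = J·C⁻¹·A⁻¹ = kg·m²·s⁻³·A⁻²  ← same
  (3) [m] · [kg·m·s⁻³·A⁻¹] = kg·m²·s⁻³·A⁻¹
  (4) [m·s⁻¹] · [kg·s⁻²·A⁻¹] = kg·m·s⁻³·A⁻¹
  (5) [s] / [kg⁻¹·m⁻²·s³·A²] = kg·m²·s⁻²·A⁻²
Only (2) matches kg·m²·s⁻³·A⁻².

(2)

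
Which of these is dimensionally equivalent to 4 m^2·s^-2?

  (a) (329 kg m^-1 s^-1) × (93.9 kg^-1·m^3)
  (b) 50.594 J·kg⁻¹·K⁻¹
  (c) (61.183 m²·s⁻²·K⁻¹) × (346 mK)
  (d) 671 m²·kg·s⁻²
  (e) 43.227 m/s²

Reference: m²·s⁻².
Each option:
  (a) [kg·m⁻¹·s⁻¹] · [kg⁻¹·m³] = m²·s⁻¹
  (b) J·kg⁻¹·K⁻¹ = N·m·kg⁻¹·K⁻¹ = m²·s⁻²·K⁻¹
  (c) [m²·s⁻²·K⁻¹] · [K] = m²·s⁻²  ← same
  (d) kg·m²·s⁻²
  (e) m·s⁻²
Only (c) matches m²·s⁻².

(c)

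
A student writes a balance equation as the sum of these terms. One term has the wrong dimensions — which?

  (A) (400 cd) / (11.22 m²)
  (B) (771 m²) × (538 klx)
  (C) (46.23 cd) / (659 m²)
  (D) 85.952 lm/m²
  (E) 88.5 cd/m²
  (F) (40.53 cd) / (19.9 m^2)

Reduce each to base SI dimensions:
  (A) [cd] / [m²] = m⁻²·cd
  (B) [m²] · [m⁻²·cd] = cd
  (C) [cd] / [m²] = m⁻²·cd
  (D) lm·m⁻² = cd·m⁻² = m⁻²·cd
  (E) cd·m⁻² = m⁻²·cd
  (F) [cd] / [m²] = m⁻²·cd
All reduce to m⁻²·cd except (B), which is cd.

(B)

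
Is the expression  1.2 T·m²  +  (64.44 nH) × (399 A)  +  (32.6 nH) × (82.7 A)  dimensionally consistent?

Yes

Work out the base dimensions of each:
  1.2 T·m²:  T·m² = Wb·m⁻²·m² = kg·m²·s⁻²·A⁻¹
  (64.44 nH) × (399 A):  [kg·m²·s⁻²·A⁻²] · [A] = kg·m²·s⁻²·A⁻¹
  (32.6 nH) × (82.7 A):  [kg·m²·s⁻²·A⁻²] · [A] = kg·m²·s⁻²·A⁻¹
Every term reduces to kg·m²·s⁻²·A⁻¹.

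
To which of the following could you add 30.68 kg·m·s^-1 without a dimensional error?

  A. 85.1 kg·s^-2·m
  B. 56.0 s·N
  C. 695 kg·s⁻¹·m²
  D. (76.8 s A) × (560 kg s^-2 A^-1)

Reference: kg·m·s⁻¹.
Each option:
  A. kg·m·s⁻²
  B. N·s = kg·m·s⁻²·s = kg·m·s⁻¹  ← same
  C. kg·m²·s⁻¹
  D. [s·A] · [kg·s⁻²·A⁻¹] = kg·s⁻¹
Only B. matches kg·m·s⁻¹.

B.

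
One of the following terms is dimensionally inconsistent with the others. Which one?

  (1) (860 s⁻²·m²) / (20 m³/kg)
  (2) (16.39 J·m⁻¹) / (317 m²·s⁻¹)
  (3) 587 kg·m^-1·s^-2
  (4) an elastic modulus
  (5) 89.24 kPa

Expand each in SI base units:
  (1) [m²·s⁻²] / [kg⁻¹·m³] = kg·m⁻¹·s⁻²
  (2) [kg·m·s⁻²] / [m²·s⁻¹] = kg·m⁻¹·s⁻¹
  (3) kg·m⁻¹·s⁻²
  (4) [elastic modulus] = kg·m⁻¹·s⁻²
  (5) Pa = N·m⁻² = kg·m⁻¹·s⁻²
All reduce to kg·m⁻¹·s⁻² except (2), which is kg·m⁻¹·s⁻¹.

(2)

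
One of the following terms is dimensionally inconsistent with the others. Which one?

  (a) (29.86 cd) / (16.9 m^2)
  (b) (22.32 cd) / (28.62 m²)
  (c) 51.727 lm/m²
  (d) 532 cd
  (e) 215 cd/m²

In SI base units:
  (a) [cd] / [m²] = m⁻²·cd
  (b) [cd] / [m²] = m⁻²·cd
  (c) lm·m⁻² = cd·m⁻² = m⁻²·cd
  (d) cd
  (e) cd·m⁻² = m⁻²·cd
All reduce to m⁻²·cd except (d), which is cd.

(d)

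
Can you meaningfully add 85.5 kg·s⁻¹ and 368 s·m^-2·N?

Dimensions:
  85.5 kg·s⁻¹:  kg·s⁻¹
  368 s·m^-2·N:  N·s·m⁻² = kg·m·s⁻²·s·m⁻² = kg·m⁻¹·s⁻¹
kg·s⁻¹ ≠ kg·m⁻¹·s⁻¹, so they cannot be added.

No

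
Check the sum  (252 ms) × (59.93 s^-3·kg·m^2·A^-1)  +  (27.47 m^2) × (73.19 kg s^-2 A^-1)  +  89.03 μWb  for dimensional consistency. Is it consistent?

In SI base units:
  (252 ms) × (59.93 s^-3·kg·m^2·A^-1):  [s] · [kg·m²·s⁻³·A⁻¹] = kg·m²·s⁻²·A⁻¹
  (27.47 m^2) × (73.19 kg s^-2 A^-1):  [m²] · [kg·s⁻²·A⁻¹] = kg·m²·s⁻²·A⁻¹
  89.03 μWb:  Wb = V·s = kg·m²·s⁻²·A⁻¹
Every term reduces to kg·m²·s⁻²·A⁻¹.

Yes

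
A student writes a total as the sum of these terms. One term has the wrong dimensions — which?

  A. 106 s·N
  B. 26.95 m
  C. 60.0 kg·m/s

Reduce each to base SI dimensions:
  A. N·s = kg·m·s⁻²·s = kg·m·s⁻¹
  B. m
  C. kg·m·s⁻¹
All reduce to kg·m·s⁻¹ except B., which is m.

B.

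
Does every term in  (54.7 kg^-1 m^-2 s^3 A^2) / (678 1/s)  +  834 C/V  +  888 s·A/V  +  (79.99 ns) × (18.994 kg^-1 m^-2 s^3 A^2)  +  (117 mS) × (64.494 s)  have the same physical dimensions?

Expand each in SI base units:
  (54.7 kg^-1 m^-2 s^3 A^2) / (678 1/s):  [kg⁻¹·m⁻²·s³·A²] / [s⁻¹] = kg⁻¹·m⁻²·s⁴·A²
  834 C/V:  C·V⁻¹ = s·A·(J·C⁻¹)⁻¹ = kg⁻¹·m⁻²·s⁴·A²
  888 s·A/V:  A·s·V⁻¹ = A·s·(J·C⁻¹)⁻¹ = kg⁻¹·m⁻²·s⁴·A²
  (79.99 ns) × (18.994 kg^-1 m^-2 s^3 A^2):  [s] · [kg⁻¹·m⁻²·s³·A²] = kg⁻¹·m⁻²·s⁴·A²
  (117 mS) × (64.494 s):  [kg⁻¹·m⁻²·s³·A²] · [s] = kg⁻¹·m⁻²·s⁴·A²
Every term reduces to kg⁻¹·m⁻²·s⁴·A².

Yes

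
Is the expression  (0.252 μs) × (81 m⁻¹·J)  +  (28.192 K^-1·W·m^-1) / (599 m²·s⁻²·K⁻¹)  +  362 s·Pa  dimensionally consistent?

In SI base units:
  (0.252 μs) × (81 m⁻¹·J):  [s] · [kg·m·s⁻²] = kg·m·s⁻¹
  (28.192 K^-1·W·m^-1) / (599 m²·s⁻²·K⁻¹):  [kg·m·s⁻³·K⁻¹] / [m²·s⁻²·K⁻¹] = kg·m⁻¹·s⁻¹
  362 s·Pa:  Pa·s = N·m⁻²·s = kg·m⁻¹·s⁻¹
The terms do not share a single dimension (kg·m·s⁻¹ vs kg·m⁻¹·s⁻¹).

No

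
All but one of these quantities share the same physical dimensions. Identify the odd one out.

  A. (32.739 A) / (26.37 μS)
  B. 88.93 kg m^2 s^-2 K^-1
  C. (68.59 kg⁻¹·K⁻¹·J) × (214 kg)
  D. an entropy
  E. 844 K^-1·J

Work out the base dimensions of each:
  A. [A] / [kg⁻¹·m⁻²·s³·A²] = kg·m²·s⁻³·A⁻¹
  B. kg·m²·s⁻²·K⁻¹
  C. [m²·s⁻²·K⁻¹] · [kg] = kg·m²·s⁻²·K⁻¹
  D. [entropy] = kg·m²·s⁻²·K⁻¹
  E. J·K⁻¹ = N·m·K⁻¹ = kg·m²·s⁻²·K⁻¹
All reduce to kg·m²·s⁻²·K⁻¹ except A., which is kg·m²·s⁻³·A⁻¹.

A.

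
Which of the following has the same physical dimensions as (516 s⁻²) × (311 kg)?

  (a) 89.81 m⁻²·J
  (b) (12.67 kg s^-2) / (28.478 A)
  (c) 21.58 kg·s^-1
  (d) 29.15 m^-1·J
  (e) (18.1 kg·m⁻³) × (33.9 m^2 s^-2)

Reference: [s⁻²] · [kg] = kg·s⁻².
Each option:
  (a) J·m⁻² = N·m·m⁻² = kg·s⁻²  ← same
  (b) [kg·s⁻²] / [A] = kg·s⁻²·A⁻¹
  (c) kg·s⁻¹
  (d) J·m⁻¹ = N·m·m⁻¹ = kg·m·s⁻²
  (e) [kg·m⁻³] · [m²·s⁻²] = kg·m⁻¹·s⁻²
Only (a) matches kg·s⁻².

(a)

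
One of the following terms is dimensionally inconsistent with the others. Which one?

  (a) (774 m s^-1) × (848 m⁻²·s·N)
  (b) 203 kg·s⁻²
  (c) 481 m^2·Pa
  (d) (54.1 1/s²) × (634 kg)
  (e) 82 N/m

Work out the base dimensions of each:
  (a) [m·s⁻¹] · [kg·m⁻¹·s⁻¹] = kg·s⁻²
  (b) kg·s⁻²
  (c) Pa·m² = N·m⁻²·m² = kg·m·s⁻²
  (d) [s⁻²] · [kg] = kg·s⁻²
  (e) N·m⁻¹ = kg·m·s⁻²·m⁻¹ = kg·s⁻²
All reduce to kg·s⁻² except (c), which is kg·m·s⁻².

(c)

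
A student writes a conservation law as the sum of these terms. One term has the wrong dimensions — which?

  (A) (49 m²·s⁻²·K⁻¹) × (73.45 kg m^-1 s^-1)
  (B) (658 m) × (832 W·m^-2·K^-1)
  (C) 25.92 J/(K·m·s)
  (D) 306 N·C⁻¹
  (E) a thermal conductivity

Reduce each to base SI dimensions:
  (A) [m²·s⁻²·K⁻¹] · [kg·m⁻¹·s⁻¹] = kg·m·s⁻³·K⁻¹
  (B) [m] · [kg·s⁻³·K⁻¹] = kg·m·s⁻³·K⁻¹
  (C) J·s⁻¹·m⁻¹·K⁻¹ = N·m·s⁻¹·m⁻¹·K⁻¹ = kg·m·s⁻³·K⁻¹
  (D) N·C⁻¹ = kg·m·s⁻²·(s·A)⁻¹ = kg·m·s⁻³·A⁻¹
  (E) [thermal conductivity] = kg·m·s⁻³·K⁻¹
All reduce to kg·m·s⁻³·K⁻¹ except (D), which is kg·m·s⁻³·A⁻¹.

(D)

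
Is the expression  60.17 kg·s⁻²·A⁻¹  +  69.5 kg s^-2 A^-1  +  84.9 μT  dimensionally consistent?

Dimensions:
  60.17 kg·s⁻²·A⁻¹:  kg·s⁻²·A⁻¹
  69.5 kg s^-2 A^-1:  kg·s⁻²·A⁻¹
  84.9 μT:  T = Wb·m⁻² = kg·s⁻²·A⁻¹
Every term reduces to kg·s⁻²·A⁻¹.

Yes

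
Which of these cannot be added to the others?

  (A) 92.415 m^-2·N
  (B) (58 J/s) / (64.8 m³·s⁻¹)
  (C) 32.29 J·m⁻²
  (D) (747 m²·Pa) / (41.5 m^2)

Dimensions:
  (A) N·m⁻² = kg·m·s⁻²·m⁻² = kg·m⁻¹·s⁻²
  (B) [kg·m²·s⁻³] / [m³·s⁻¹] = kg·m⁻¹·s⁻²
  (C) J·m⁻² = N·m·m⁻² = kg·s⁻²
  (D) [kg·m·s⁻²] / [m²] = kg·m⁻¹·s⁻²
All reduce to kg·m⁻¹·s⁻² except (C), which is kg·s⁻².

(C)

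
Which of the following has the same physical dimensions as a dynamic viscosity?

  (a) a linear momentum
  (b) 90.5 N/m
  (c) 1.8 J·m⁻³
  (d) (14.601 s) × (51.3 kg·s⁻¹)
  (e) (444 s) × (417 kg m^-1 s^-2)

(e)

Reference: [dynamic viscosity] = kg·m⁻¹·s⁻¹.
Each option:
  (a) [linear momentum] = kg·m·s⁻¹
  (b) N·m⁻¹ = kg·m·s⁻²·m⁻¹ = kg·s⁻²
  (c) J·m⁻³ = N·m·m⁻³ = kg·m⁻¹·s⁻²
  (d) [s] · [kg·s⁻¹] = kg
  (e) [s] · [kg·m⁻¹·s⁻²] = kg·m⁻¹·s⁻¹  ← same
Only (e) matches kg·m⁻¹·s⁻¹.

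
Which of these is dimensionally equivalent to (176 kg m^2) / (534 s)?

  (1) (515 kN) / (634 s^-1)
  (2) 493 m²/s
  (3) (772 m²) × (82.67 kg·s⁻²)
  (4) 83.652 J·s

Reference: [kg·m²] / [s] = kg·m²·s⁻¹.
Each option:
  (1) [kg·m·s⁻²] / [s⁻¹] = kg·m·s⁻¹
  (2) m²·s⁻¹
  (3) [m²] · [kg·s⁻²] = kg·m²·s⁻²
  (4) J·s = N·m·s = kg·m²·s⁻¹  ← same
Only (4) matches kg·m²·s⁻¹.

(4)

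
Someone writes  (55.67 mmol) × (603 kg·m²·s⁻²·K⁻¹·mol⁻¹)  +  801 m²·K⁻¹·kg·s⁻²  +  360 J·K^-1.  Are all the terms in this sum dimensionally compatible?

Yes

Reduce each to base SI dimensions:
  (55.67 mmol) × (603 kg·m²·s⁻²·K⁻¹·mol⁻¹):  [mol] · [kg·m²·s⁻²·K⁻¹·mol⁻¹] = kg·m²·s⁻²·K⁻¹
  801 m²·K⁻¹·kg·s⁻²:  kg·m²·s⁻²·K⁻¹
  360 J·K^-1:  J·K⁻¹ = N·m·K⁻¹ = kg·m²·s⁻²·K⁻¹
Every term reduces to kg·m²·s⁻²·K⁻¹.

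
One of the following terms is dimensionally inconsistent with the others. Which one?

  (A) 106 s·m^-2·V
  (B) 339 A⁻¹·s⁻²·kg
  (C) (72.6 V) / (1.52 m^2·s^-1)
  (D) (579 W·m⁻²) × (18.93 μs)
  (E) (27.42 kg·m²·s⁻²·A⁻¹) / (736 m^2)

Work out the base dimensions of each:
  (A) V·s·m⁻² = J·C⁻¹·s·m⁻² = kg·s⁻²·A⁻¹
  (B) kg·s⁻²·A⁻¹
  (C) [kg·m²·s⁻³·A⁻¹] / [m²·s⁻¹] = kg·s⁻²·A⁻¹
  (D) [kg·s⁻³] · [s] = kg·s⁻²
  (E) [kg·m²·s⁻²·A⁻¹] / [m²] = kg·s⁻²·A⁻¹
All reduce to kg·s⁻²·A⁻¹ except (D), which is kg·s⁻².

(D)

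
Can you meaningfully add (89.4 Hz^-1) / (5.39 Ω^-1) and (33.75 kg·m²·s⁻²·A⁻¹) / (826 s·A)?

In SI base units:
  (89.4 Hz^-1) / (5.39 Ω^-1):  [s] / [kg⁻¹·m⁻²·s³·A²] = kg·m²·s⁻²·A⁻²
  (33.75 kg·m²·s⁻²·A⁻¹) / (826 s·A):  [kg·m²·s⁻²·A⁻¹] / [s·A] = kg·m²·s⁻³·A⁻²
kg·m²·s⁻²·A⁻² ≠ kg·m²·s⁻³·A⁻², so they cannot be added.

No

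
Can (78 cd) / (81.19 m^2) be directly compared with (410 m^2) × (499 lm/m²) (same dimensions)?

Dimensions:
  (78 cd) / (81.19 m^2):  [cd] / [m²] = m⁻²·cd
  (410 m^2) × (499 lm/m²):  [m²] · [m⁻²·cd] = cd
m⁻²·cd ≠ cd, so they cannot be added.

No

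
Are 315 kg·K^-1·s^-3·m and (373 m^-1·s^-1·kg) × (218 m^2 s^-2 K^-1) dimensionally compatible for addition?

Expand each in SI base units:
  315 kg·K^-1·s^-3·m:  kg·m·s⁻³·K⁻¹
  (373 m^-1·s^-1·kg) × (218 m^2 s^-2 K^-1):  [kg·m⁻¹·s⁻¹] · [m²·s⁻²·K⁻¹] = kg·m·s⁻³·K⁻¹
Both are kg·m·s⁻³·K⁻¹, so they have the same dimensions and can be added.

Yes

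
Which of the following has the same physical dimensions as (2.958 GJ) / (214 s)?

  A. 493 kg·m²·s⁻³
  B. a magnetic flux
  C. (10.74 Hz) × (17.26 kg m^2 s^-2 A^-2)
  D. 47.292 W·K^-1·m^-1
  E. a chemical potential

A.

Reference: [kg·m²·s⁻²] / [s] = kg·m²·s⁻³.
Each option:
  A. kg·m²·s⁻³  ← same
  B. [magnetic flux] = kg·m²·s⁻²·A⁻¹
  C. [s⁻¹] · [kg·m²·s⁻²·A⁻²] = kg·m²·s⁻³·A⁻²
  D. W·m⁻¹·K⁻¹ = J·s⁻¹·m⁻¹·K⁻¹ = kg·m·s⁻³·K⁻¹
  E. [chemical potential] = kg·m²·s⁻²·mol⁻¹
Only A. matches kg·m²·s⁻³.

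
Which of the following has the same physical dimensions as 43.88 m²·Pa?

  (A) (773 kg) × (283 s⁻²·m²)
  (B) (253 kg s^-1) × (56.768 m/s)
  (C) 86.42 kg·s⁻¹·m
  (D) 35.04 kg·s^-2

Reference: Pa·m² = N·m⁻²·m² = kg·m·s⁻².
Each option:
  (A) [kg] · [m²·s⁻²] = kg·m²·s⁻²
  (B) [kg·s⁻¹] · [m·s⁻¹] = kg·m·s⁻²  ← same
  (C) kg·m·s⁻¹
  (D) kg·s⁻²
Only (B) matches kg·m·s⁻².

(B)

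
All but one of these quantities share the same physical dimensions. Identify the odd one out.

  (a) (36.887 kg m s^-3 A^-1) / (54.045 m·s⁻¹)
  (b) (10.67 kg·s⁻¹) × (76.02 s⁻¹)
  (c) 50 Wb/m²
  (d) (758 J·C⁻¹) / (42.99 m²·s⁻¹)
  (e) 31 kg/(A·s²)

Reduce each to base SI dimensions:
  (a) [kg·m·s⁻³·A⁻¹] / [m·s⁻¹] = kg·s⁻²·A⁻¹
  (b) [kg·s⁻¹] · [s⁻¹] = kg·s⁻²
  (c) Wb·m⁻² = V·s·m⁻² = kg·s⁻²·A⁻¹
  (d) [kg·m²·s⁻³·A⁻¹] / [m²·s⁻¹] = kg·s⁻²·A⁻¹
  (e) kg·s⁻²·A⁻¹
All reduce to kg·s⁻²·A⁻¹ except (b), which is kg·s⁻².

(b)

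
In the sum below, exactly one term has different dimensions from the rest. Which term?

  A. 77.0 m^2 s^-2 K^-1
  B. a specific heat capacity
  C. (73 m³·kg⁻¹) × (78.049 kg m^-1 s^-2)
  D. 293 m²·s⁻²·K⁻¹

Reduce each to base SI dimensions:
  A. m²·s⁻²·K⁻¹
  B. [specific heat capacity] = m²·s⁻²·K⁻¹
  C. [kg⁻¹·m³] · [kg·m⁻¹·s⁻²] = m²·s⁻²
  D. m²·s⁻²·K⁻¹
All reduce to m²·s⁻²·K⁻¹ except C., which is m²·s⁻².

C.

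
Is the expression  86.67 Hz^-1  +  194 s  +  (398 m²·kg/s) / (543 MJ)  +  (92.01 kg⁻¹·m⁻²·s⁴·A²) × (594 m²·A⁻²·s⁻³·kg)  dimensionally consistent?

Work out the base dimensions of each:
  86.67 Hz^-1:  Hz⁻¹ = (s⁻¹)⁻¹ = s
  194 s:  s
  (398 m²·kg/s) / (543 MJ):  [kg·m²·s⁻¹] / [kg·m²·s⁻²] = s
  (92.01 kg⁻¹·m⁻²·s⁴·A²) × (594 m²·A⁻²·s⁻³·kg):  [kg⁻¹·m⁻²·s⁴·A²] · [kg·m²·s⁻³·A⁻²] = s
Every term reduces to s.

Yes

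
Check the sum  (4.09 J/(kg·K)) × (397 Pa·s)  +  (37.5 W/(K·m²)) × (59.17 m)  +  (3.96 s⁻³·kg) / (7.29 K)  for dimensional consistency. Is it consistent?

In SI base units:
  (4.09 J/(kg·K)) × (397 Pa·s):  [m²·s⁻²·K⁻¹] · [kg·m⁻¹·s⁻¹] = kg·m·s⁻³·K⁻¹
  (37.5 W/(K·m²)) × (59.17 m):  [kg·s⁻³·K⁻¹] · [m] = kg·m·s⁻³·K⁻¹
  (3.96 s⁻³·kg) / (7.29 K):  [kg·s⁻³] / [K] = kg·s⁻³·K⁻¹
The terms do not share a single dimension (kg·m·s⁻³·K⁻¹ vs kg·s⁻³·K⁻¹).

No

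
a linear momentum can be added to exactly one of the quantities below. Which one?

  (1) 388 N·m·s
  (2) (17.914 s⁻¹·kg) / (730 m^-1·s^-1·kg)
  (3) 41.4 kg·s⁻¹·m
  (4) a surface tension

(3)

Reference: [linear momentum] = kg·m·s⁻¹.
Each option:
  (1) N·m·s = kg·m·s⁻²·m·s = kg·m²·s⁻¹
  (2) [kg·s⁻¹] / [kg·m⁻¹·s⁻¹] = m
  (3) kg·m·s⁻¹  ← same
  (4) [surface tension] = kg·s⁻²
Only (3) matches kg·m·s⁻¹.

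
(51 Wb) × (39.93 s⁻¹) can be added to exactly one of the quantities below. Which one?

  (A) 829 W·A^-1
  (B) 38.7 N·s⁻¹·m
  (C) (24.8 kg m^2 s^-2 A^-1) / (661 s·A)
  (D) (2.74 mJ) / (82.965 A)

Reference: [kg·m²·s⁻²·A⁻¹] · [s⁻¹] = kg·m²·s⁻³·A⁻¹.
Each option:
  (A) W·A⁻¹ = J·s⁻¹·A⁻¹ = kg·m²·s⁻³·A⁻¹  ← same
  (B) N·m·s⁻¹ = kg·m·s⁻²·m·s⁻¹ = kg·m²·s⁻³
  (C) [kg·m²·s⁻²·A⁻¹] / [s·A] = kg·m²·s⁻³·A⁻²
  (D) [kg·m²·s⁻²] / [A] = kg·m²·s⁻²·A⁻¹
Only (A) matches kg·m²·s⁻³·A⁻¹.

(A)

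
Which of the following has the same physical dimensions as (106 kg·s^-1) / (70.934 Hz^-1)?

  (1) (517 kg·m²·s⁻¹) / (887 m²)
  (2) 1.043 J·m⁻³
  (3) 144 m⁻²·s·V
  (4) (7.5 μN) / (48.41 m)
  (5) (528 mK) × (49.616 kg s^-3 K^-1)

Reference: [kg·s⁻¹] / [s] = kg·s⁻².
Each option:
  (1) [kg·m²·s⁻¹] / [m²] = kg·s⁻¹
  (2) J·m⁻³ = N·m·m⁻³ = kg·m⁻¹·s⁻²
  (3) V·s·m⁻² = J·C⁻¹·s·m⁻² = kg·s⁻²·A⁻¹
  (4) [kg·m·s⁻²] / [m] = kg·s⁻²  ← same
  (5) [K] · [kg·s⁻³·K⁻¹] = kg·s⁻³
Only (4) matches kg·s⁻².

(4)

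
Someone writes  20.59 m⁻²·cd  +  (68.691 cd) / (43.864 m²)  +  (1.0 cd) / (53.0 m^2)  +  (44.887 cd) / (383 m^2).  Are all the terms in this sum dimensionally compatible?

Yes

Reduce each to base SI dimensions:
  20.59 m⁻²·cd:  cd·m⁻² = m⁻²·cd
  (68.691 cd) / (43.864 m²):  [cd] / [m²] = m⁻²·cd
  (1.0 cd) / (53.0 m^2):  [cd] / [m²] = m⁻²·cd
  (44.887 cd) / (383 m^2):  [cd] / [m²] = m⁻²·cd
Every term reduces to m⁻²·cd.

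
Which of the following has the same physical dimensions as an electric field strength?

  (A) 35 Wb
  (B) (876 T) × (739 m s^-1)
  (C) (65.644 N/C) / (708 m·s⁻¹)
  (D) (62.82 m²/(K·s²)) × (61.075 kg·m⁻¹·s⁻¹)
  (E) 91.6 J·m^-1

Reference: [electric field strength] = kg·m·s⁻³·A⁻¹.
Each option:
  (A) Wb = V·s = kg·m²·s⁻²·A⁻¹
  (B) [kg·s⁻²·A⁻¹] · [m·s⁻¹] = kg·m·s⁻³·A⁻¹  ← same
  (C) [kg·m·s⁻³·A⁻¹] / [m·s⁻¹] = kg·s⁻²·A⁻¹
  (D) [m²·s⁻²·K⁻¹] · [kg·m⁻¹·s⁻¹] = kg·m·s⁻³·K⁻¹
  (E) J·m⁻¹ = N·m·m⁻¹ = kg·m·s⁻²
Only (B) matches kg·m·s⁻³·A⁻¹.

(B)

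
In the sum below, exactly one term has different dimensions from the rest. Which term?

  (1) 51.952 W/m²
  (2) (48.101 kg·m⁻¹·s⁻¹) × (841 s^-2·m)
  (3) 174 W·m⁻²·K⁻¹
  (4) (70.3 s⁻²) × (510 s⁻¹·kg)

Expand each in SI base units:
  (1) W·m⁻² = J·s⁻¹·m⁻² = kg·s⁻³
  (2) [kg·m⁻¹·s⁻¹] · [m·s⁻²] = kg·s⁻³
  (3) W·m⁻²·K⁻¹ = J·s⁻¹·m⁻²·K⁻¹ = kg·s⁻³·K⁻¹
  (4) [s⁻²] · [kg·s⁻¹] = kg·s⁻³
All reduce to kg·s⁻³ except (3), which is kg·s⁻³·K⁻¹.

(3)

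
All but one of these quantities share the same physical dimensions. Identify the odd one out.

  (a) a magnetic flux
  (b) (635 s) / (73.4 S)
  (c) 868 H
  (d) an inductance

(a)

In SI base units:
  (a) [magnetic flux] = kg·m²·s⁻²·A⁻¹
  (b) [s] / [kg⁻¹·m⁻²·s³·A²] = kg·m²·s⁻²·A⁻²
  (c) H = V·s·A⁻¹ = kg·m²·s⁻²·A⁻²
  (d) [inductance] = kg·m²·s⁻²·A⁻²
All reduce to kg·m²·s⁻²·A⁻² except (a), which is kg·m²·s⁻²·A⁻¹.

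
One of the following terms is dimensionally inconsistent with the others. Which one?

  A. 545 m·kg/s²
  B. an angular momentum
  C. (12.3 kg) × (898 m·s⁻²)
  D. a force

In SI base units:
  A. kg·m·s⁻²
  B. [angular momentum] = kg·m²·s⁻¹
  C. [kg] · [m·s⁻²] = kg·m·s⁻²
  D. [force] = kg·m·s⁻²
All reduce to kg·m·s⁻² except B., which is kg·m²·s⁻¹.

B.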